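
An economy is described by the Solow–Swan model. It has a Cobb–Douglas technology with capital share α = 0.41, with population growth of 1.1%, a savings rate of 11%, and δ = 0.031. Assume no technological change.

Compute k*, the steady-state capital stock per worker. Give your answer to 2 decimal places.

At the steady state, Δk = 0, so s·k^α = (n + δ)·k.
Dividing both sides by k: k^(1−α) = s / (n + δ).
k^0.59 = 0.11 / (0.011 + 0.031) = 0.11 / 0.042 = 2.6190
k* = 2.6190^(1/0.59) ≈ 5.1133

k* = 5.11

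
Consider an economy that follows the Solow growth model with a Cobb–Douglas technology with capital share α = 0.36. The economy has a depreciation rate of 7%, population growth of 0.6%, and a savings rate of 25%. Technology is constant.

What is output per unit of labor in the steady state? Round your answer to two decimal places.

y* = 1.95

Steady state requires s·f(k) = (n + δ)·k, i.e. s·k^α = (n + δ)·k.
Dividing both sides by k: k^(1−α) = s / (n + δ).
k^0.64 = 0.25 / (0.006 + 0.070) = 0.25 / 0.076 = 3.2895
k* = 3.2895^(1/0.64) ≈ 6.4271
y* = (k*)^α = 6.4271^0.36 ≈ 1.9538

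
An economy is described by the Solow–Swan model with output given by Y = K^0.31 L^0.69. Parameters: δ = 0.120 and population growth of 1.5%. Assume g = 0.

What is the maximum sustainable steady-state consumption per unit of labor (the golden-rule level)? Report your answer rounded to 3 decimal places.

c_gold ≈ 1.002

At the golden rule, f'(k) = n + δ, so α·k^(α−1) = n + δ and k_gold = (α/(n + δ))^(1/(1−α)).
k_gold = (0.31/0.135)^(1/0.69) = 2.2963^1.4493 ≈ 3.3361
c_gold = f(k_gold) − (n + δ)·k_gold = 1.4528 − 0.135×3.3361 ≈ 1.0024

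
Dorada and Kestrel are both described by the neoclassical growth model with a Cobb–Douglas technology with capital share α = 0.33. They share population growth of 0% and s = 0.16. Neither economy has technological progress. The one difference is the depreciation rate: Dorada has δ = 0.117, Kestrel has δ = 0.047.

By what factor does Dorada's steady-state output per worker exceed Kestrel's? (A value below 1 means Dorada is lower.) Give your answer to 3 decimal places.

ratio ≈ 0.638

Steady-state y* = [s/(n + δ)]^(α/(1−α)), so the ratio is [ (s_D/(n + δ)_D) / (s_K/(n + δ)_K) ]^0.4925.
s_D/(n + δ)_D = 0.16/0.117 = 1.3675; s_K/(n + δ)_K = 0.16/0.047 = 3.4043.
Ratio = (1.3675/3.4043)^0.4925 = 0.4017^0.4925 ≈ 0.6381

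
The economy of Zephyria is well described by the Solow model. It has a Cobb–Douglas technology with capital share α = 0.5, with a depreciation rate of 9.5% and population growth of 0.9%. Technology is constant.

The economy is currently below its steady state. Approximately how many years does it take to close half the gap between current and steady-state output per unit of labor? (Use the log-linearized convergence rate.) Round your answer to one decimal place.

t_½ ≈ 13.3 years

Near the steady state the convergence rate is λ = (1 − α)(n + δ).
λ = (1 − 0.5) × 0.104 = 0.5 × 0.104 = 0.0520
Half-life = ln 2 / λ = 0.6931 / 0.0520 ≈ 13.33 years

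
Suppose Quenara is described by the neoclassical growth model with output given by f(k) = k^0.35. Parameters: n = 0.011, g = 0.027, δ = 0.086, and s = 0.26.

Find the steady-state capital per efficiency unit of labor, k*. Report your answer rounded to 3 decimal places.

At the steady state, Δk = 0, so s·k^α = (n + g + δ)·k.
Dividing both sides by k: k^(1−α) = s / (n + g + δ).
k^0.65 = 0.26 / (0.011 + 0.027 + 0.086) = 0.26 / 0.124 = 2.0968
k* = 2.0968^(1/0.65) ≈ 3.1239

k* = 3.124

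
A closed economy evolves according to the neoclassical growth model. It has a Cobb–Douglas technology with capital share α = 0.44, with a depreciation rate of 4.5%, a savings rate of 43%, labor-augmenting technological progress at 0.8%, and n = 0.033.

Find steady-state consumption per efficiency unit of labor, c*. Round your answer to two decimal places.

In steady state, investment equals break-even investment: s·k^α = (n + g + δ)·k.
Dividing both sides by k: k^(1−α) = s / (n + g + δ).
k^0.56 = 0.43 / (0.033 + 0.008 + 0.045) = 0.43 / 0.086 = 5.0000
k* = 5.0000^(1/0.56) ≈ 17.7076
y* = (k*)^α = 17.7076^0.44 ≈ 3.5415
c* = (1 − s)·y* = (1 − 0.43) × 3.5415 ≈ 2.0187

c* ≈ 2.02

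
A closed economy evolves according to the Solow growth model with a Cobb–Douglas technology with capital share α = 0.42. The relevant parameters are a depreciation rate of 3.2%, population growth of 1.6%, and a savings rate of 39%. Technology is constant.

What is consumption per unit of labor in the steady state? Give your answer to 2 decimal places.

c* ≈ 2.78

At the steady state, Δk = 0, so s·k^α = (n + δ)·k.
Dividing both sides by k: k^(1−α) = s / (n + δ).
k^0.58 = 0.39 / (0.016 + 0.032) = 0.39 / 0.048 = 8.1250
k* = 8.1250^(1/0.58) ≈ 37.0391
y* = (k*)^α = 37.0391^0.42 ≈ 4.5587
c* = (1 − s)·y* = (1 − 0.39) × 4.5587 ≈ 2.7808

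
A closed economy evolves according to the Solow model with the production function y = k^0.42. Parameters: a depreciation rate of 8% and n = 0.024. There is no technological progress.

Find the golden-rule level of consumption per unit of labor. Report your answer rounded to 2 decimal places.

c_gold ≈ 1.59

At the golden rule, f'(k) = n + δ, so α·k^(α−1) = n + δ and k_gold = (α/(n + δ))^(1/(1−α)).
k_gold = (0.42/0.104)^(1/0.58) = 4.0385^1.7241 ≈ 11.0964
c_gold = f(k_gold) − (n + δ)·k_gold = 2.7477 − 0.104×11.0964 ≈ 1.5937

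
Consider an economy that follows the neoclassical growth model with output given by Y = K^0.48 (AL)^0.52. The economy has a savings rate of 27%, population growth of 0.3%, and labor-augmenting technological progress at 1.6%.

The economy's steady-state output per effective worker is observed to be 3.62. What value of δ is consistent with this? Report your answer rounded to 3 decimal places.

Steady state requires s·f(k) = (n + g + δ)·k, i.e. s·k^α = (n + g + δ)·k.
Since y* = [s/(n + g + δ)]^(α/(1−α)), we have s/(n + g + δ) = (y*)^((1−α)/α) = 3.62^1.0833 = 4.0295.
Therefore n + g + δ = s / 4.0295 = 0.27 / 4.0295 = 0.0670, so δ = 0.0670 − 0.019 = 0.0480.

δ ≈ 0.048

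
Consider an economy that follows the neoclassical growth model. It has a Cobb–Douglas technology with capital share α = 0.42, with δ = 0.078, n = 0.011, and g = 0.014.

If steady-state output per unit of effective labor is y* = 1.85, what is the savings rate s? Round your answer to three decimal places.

s ≈ 0.241

Steady state requires s·f(k) = (n + g + δ)·k, i.e. s·k^α = (n + g + δ)·k.
Since y* = [s/(n + g + δ)]^(α/(1−α)), we have s/(n + g + δ) = (y*)^((1−α)/α) = 1.85^1.381 = 2.3386.
Therefore s = 2.3386 × (n + g + δ) = 2.3386 × 0.103 = 0.2409.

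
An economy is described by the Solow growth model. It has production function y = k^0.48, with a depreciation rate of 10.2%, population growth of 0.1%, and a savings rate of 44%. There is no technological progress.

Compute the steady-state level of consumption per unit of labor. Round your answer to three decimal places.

c* = 2.139

At the steady state, Δk = 0, so s·k^α = (n + δ)·k.
Rearranging, k^(1−α) = s / (n + δ).
k^0.52 = 0.44 / (0.001 + 0.102) = 0.44 / 0.103 = 4.2718
k* = 4.2718^(1/0.52) ≈ 16.3197
y* = (k*)^α = 16.3197^0.48 ≈ 3.8203
c* = (1 − s)·y* = (1 − 0.44) × 3.8203 ≈ 2.1394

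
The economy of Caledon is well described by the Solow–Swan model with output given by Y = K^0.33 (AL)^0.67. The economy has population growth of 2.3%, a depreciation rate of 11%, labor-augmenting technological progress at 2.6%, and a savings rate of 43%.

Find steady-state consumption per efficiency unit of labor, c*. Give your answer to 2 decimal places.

c* = 0.93

Steady state requires s·f(k) = (n + g + δ)·k, i.e. s·k^α = (n + g + δ)·k.
Rearranging, k^(1−α) = s / (n + g + δ).
k^0.67 = 0.43 / (0.023 + 0.026 + 0.110) = 0.43 / 0.159 = 2.7044
k* = 2.7044^(1/0.67) ≈ 4.4145
y* = (k*)^α = 4.4145^0.33 ≈ 1.6323
c* = (1 − s)·y* = (1 − 0.43) × 1.6323 ≈ 0.9304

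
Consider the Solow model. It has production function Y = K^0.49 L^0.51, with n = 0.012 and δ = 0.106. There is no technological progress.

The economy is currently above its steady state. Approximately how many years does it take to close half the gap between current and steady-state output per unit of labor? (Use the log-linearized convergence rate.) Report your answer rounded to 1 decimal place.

Near the steady state the convergence rate is λ = (1 − α)(n + δ).
λ = (1 − 0.49) × 0.118 = 0.51 × 0.118 = 0.06018
Half-life = ln 2 / λ = 0.6931 / 0.06018 ≈ 11.52 years

t_½ ≈ 11.5 years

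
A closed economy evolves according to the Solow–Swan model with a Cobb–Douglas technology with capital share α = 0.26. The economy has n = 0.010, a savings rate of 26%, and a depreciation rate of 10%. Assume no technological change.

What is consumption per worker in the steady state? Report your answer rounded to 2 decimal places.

c* = 1.00

At the steady state, Δk = 0, so s·k^α = (n + δ)·k.
Rearranging, k^(1−α) = s / (n + δ).
k^0.74 = 0.26 / (0.010 + 0.100) = 0.26 / 0.110 = 2.3636
k* = 2.3636^(1/0.74) ≈ 3.1976
y* = (k*)^α = 3.1976^0.26 ≈ 1.3529
c* = (1 − s)·y* = (1 − 0.26) × 1.3529 ≈ 1.0011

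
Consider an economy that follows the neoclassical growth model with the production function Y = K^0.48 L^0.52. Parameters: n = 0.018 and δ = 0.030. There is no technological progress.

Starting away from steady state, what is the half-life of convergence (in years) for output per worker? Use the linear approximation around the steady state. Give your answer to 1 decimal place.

t_½ ≈ 27.8 years

Near the steady state the convergence rate is λ = (1 − α)(n + δ).
λ = (1 − 0.48) × 0.048 = 0.52 × 0.048 = 0.02496
Half-life = ln 2 / λ = 0.6931 / 0.02496 ≈ 27.77 years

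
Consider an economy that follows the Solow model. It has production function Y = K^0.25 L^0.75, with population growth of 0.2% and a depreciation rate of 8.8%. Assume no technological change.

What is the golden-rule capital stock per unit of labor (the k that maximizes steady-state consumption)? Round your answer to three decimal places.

k_gold ≈ 3.905

The golden rule sets f'(k) = n + δ, i.e. α·k^(α−1) = n + δ.
So k^(1−α) = α / (n + δ) = 0.25 / 0.090 = 2.7778.
k_gold = 2.7778^(1/0.75) ≈ 3.9048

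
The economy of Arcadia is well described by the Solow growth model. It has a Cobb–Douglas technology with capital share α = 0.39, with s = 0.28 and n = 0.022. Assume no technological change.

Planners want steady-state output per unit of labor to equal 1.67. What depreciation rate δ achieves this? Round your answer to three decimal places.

δ ≈ 0.104

At the steady state, Δk = 0, so s·k^α = (n + δ)·k.
Since y* = [s/(n + δ)]^(α/(1−α)), we have s/(n + δ) = (y*)^((1−α)/α) = 1.67^1.5641 = 2.2302.
Therefore n + δ = s / 2.2302 = 0.28 / 2.2302 = 0.1255, so δ = 0.1255 − 0.022 = 0.1035.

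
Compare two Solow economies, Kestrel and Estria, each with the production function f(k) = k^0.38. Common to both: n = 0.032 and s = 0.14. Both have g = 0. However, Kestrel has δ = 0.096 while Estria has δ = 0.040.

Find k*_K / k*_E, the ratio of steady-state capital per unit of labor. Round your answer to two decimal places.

Steady-state k* = [s/(n + δ)]^(1/(1−α)), so the ratio is [ (s_K/(n + δ)_K) / (s_E/(n + δ)_E) ]^1.6129.
s_K/(n + δ)_K = 0.14/0.128 = 1.0938; s_E/(n + δ)_E = 0.14/0.072 = 1.9444.
Ratio = (1.0938/1.9444)^1.6129 = 0.5625^1.6129 ≈ 0.3953

k*_K / k*_E ≈ 0.40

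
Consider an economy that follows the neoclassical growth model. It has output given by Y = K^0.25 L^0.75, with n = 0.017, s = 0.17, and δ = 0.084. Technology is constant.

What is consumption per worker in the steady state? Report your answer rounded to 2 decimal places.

At the steady state, Δk = 0, so s·k^α = (n + δ)·k.
Dividing both sides by k: k^(1−α) = s / (n + δ).
k^0.75 = 0.17 / (0.017 + 0.084) = 0.17 / 0.101 = 1.6832
k* = 1.6832^(1/0.75) ≈ 2.0022
y* = (k*)^α = 2.0022^0.25 ≈ 1.1895
c* = (1 − s)·y* = (1 − 0.17) × 1.1895 ≈ 0.9873

c* = 0.99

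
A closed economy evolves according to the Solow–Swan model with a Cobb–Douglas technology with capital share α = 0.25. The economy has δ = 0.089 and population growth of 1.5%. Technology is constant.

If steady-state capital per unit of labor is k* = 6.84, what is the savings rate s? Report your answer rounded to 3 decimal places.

At the steady state, Δk = 0, so s·k^α = (n + δ)·k.
So s / (n + δ) = (k*)^(1−α) = 6.84^0.75 = 4.2295.
Therefore s = 4.2295 × (n + δ) = 4.2295 × 0.104 = 0.4399.

s ≈ 0.440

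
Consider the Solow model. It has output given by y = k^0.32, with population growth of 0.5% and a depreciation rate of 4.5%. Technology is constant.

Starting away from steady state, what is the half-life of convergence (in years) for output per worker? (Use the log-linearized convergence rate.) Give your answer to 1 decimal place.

Near the steady state the convergence rate is λ = (1 − α)(n + δ).
λ = (1 − 0.32) × 0.050 = 0.68 × 0.050 = 0.0340
Half-life = ln 2 / λ = 0.6931 / 0.0340 ≈ 20.39 years

half-life ≈ 20.4 years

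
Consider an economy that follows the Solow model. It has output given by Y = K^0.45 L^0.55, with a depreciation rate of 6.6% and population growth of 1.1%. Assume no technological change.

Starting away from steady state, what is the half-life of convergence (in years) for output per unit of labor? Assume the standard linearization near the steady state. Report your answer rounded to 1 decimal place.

t_½ ≈ 16.4 years

Near the steady state the convergence rate is λ = (1 − α)(n + δ).
λ = (1 − 0.45) × 0.077 = 0.55 × 0.077 = 0.04235
Half-life = ln 2 / λ = 0.6931 / 0.04235 ≈ 16.37 years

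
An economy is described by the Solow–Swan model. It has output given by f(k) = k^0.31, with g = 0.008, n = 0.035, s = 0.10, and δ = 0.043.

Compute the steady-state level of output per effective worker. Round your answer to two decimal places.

In steady state, investment equals break-even investment: s·k^α = (n + g + δ)·k.
Dividing both sides by k: k^(1−α) = s / (n + g + δ).
k^0.69 = 0.10 / (0.035 + 0.008 + 0.043) = 0.10 / 0.086 = 1.1628
k* = 1.1628^(1/0.69) ≈ 1.2443
y* = (k*)^α = 1.2443^0.31 ≈ 1.0701

y* ≈ 1.07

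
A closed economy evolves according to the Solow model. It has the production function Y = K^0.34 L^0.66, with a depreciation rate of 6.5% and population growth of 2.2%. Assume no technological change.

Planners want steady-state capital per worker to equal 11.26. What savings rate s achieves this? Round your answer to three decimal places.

At the steady state, Δk = 0, so s·k^α = (n + δ)·k.
So s / (n + δ) = (k*)^(1−α) = 11.26^0.66 = 4.9433.
Therefore s = 4.9433 × (n + δ) = 4.9433 × 0.087 = 0.4301.

s ≈ 0.430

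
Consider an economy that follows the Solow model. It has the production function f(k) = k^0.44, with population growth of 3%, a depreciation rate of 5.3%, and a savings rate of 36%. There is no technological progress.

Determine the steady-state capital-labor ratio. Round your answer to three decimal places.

k* = 13.737

Steady state requires s·f(k) = (n + δ)·k, i.e. s·k^α = (n + δ)·k.
Rearranging, k^(1−α) = s / (n + δ).
k^0.56 = 0.36 / (0.030 + 0.053) = 0.36 / 0.083 = 4.3373
k* = 4.3373^(1/0.56) ≈ 13.7370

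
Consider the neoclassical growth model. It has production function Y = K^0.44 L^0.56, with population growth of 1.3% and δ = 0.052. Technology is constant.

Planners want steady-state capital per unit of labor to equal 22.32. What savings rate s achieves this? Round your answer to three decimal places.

s ≈ 0.370

Steady state requires s·f(k) = (n + δ)·k, i.e. s·k^α = (n + δ)·k.
So s / (n + δ) = (k*)^(1−α) = 22.32^0.56 = 5.6921.
Therefore s = 5.6921 × (n + δ) = 5.6921 × 0.065 = 0.3700.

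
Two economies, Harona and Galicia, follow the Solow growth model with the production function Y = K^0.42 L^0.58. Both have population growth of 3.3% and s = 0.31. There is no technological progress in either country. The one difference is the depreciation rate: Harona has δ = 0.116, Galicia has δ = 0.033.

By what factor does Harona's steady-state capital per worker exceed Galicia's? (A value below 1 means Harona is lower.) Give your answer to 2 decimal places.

Steady-state k* = [s/(n + δ)]^(1/(1−α)), so the ratio is [ (s_H/(n + δ)_H) / (s_G/(n + δ)_G) ]^1.7241.
s_H/(n + δ)_H = 0.31/0.149 = 2.0805; s_G/(n + δ)_G = 0.31/0.066 = 4.6970.
Ratio = (2.0805/4.6970)^1.7241 = 0.4429^1.7241 ≈ 0.2456

ratio ≈ 0.25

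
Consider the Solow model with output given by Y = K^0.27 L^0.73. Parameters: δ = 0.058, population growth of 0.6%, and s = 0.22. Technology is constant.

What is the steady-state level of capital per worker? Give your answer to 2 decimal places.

k* = 5.43

At the steady state, Δk = 0, so s·k^α = (n + δ)·k.
Dividing both sides by k: k^(1−α) = s / (n + δ).
k^0.73 = 0.22 / (0.006 + 0.058) = 0.22 / 0.064 = 3.4375
k* = 3.4375^(1/0.73) ≈ 5.4272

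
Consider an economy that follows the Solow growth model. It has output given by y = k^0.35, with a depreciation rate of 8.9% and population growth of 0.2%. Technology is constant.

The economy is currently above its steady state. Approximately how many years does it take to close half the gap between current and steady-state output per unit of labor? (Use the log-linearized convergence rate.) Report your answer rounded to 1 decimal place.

about 11.7 years

Near the steady state the convergence rate is λ = (1 − α)(n + δ).
λ = (1 − 0.35) × 0.091 = 0.65 × 0.091 = 0.05915
Half-life = ln 2 / λ = 0.6931 / 0.05915 ≈ 11.72 years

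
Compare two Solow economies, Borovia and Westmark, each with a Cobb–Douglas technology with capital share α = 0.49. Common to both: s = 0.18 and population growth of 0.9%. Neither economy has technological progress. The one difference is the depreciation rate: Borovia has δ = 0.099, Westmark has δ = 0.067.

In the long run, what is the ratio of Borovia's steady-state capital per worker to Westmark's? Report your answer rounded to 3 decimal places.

k*_B / k*_W ≈ 0.502

Steady-state k* = [s/(n + δ)]^(1/(1−α)), so the ratio is [ (s_B/(n + δ)_B) / (s_W/(n + δ)_W) ]^1.9608.
s_B/(n + δ)_B = 0.18/0.108 = 1.6667; s_W/(n + δ)_W = 0.18/0.076 = 2.3684.
Ratio = (1.6667/2.3684)^1.9608 = 0.7037^1.9608 ≈ 0.5021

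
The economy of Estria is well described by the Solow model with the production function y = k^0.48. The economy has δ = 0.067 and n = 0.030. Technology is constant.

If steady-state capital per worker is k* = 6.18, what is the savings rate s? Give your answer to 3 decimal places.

s ≈ 0.250

In steady state, investment equals break-even investment: s·k^α = (n + δ)·k.
So s / (n + δ) = (k*)^(1−α) = 6.18^0.52 = 2.5782.
Therefore s = 2.5782 × (n + δ) = 2.5782 × 0.097 = 0.2501.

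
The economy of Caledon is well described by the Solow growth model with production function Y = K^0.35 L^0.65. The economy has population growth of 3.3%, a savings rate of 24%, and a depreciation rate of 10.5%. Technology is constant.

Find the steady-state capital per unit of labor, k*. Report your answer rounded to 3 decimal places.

k* = 2.343

Steady state requires s·f(k) = (n + δ)·k, i.e. s·k^α = (n + δ)·k.
Rearranging, k^(1−α) = s / (n + δ).
k^0.65 = 0.24 / (0.033 + 0.105) = 0.24 / 0.138 = 1.7391
k* = 1.7391^(1/0.65) ≈ 2.3428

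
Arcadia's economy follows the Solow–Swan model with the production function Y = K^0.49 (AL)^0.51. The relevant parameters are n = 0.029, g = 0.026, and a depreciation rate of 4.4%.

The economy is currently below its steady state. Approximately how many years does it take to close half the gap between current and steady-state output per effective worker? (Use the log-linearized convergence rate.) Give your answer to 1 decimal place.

Near the steady state the convergence rate is λ = (1 − α)(n + g + δ).
λ = (1 − 0.49) × 0.099 = 0.51 × 0.099 = 0.05049
Half-life = ln 2 / λ = 0.6931 / 0.05049 ≈ 13.73 years

half-life ≈ 13.7 years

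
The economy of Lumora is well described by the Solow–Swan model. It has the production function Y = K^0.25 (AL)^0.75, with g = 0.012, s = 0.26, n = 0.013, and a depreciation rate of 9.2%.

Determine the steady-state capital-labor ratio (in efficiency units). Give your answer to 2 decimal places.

Steady state requires s·f(k) = (n + g + δ)·k, i.e. s·k^α = (n + g + δ)·k.
Rearranging, k^(1−α) = s / (n + g + δ).
k^0.75 = 0.26 / (0.013 + 0.012 + 0.092) = 0.26 / 0.117 = 2.2222
k* = 2.2222^(1/0.75) ≈ 2.8999

k* ≈ 2.90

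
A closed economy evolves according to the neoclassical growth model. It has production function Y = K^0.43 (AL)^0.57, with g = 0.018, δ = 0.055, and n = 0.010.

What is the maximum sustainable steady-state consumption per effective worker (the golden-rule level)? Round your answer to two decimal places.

At the golden rule, f'(k) = n + g + δ, so α·k^(α−1) = n + g + δ and k_gold = (α/(n + g + δ))^(1/(1−α)).
k_gold = (0.43/0.083)^(1/0.57) = 5.1807^1.7544 ≈ 17.9194
c_gold = f(k_gold) − (n + g + δ)·k_gold = 3.4588 − 0.083×17.9194 ≈ 1.9715

c_gold ≈ 1.97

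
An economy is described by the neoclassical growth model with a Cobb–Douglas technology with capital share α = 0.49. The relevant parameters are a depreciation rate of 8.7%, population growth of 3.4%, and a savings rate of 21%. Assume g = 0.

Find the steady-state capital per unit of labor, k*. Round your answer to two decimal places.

k* ≈ 2.95

In steady state, investment equals break-even investment: s·k^α = (n + δ)·k.
Dividing both sides by k: k^(1−α) = s / (n + δ).
k^0.51 = 0.21 / (0.034 + 0.087) = 0.21 / 0.121 = 1.7355
k* = 1.7355^(1/0.51) ≈ 2.9475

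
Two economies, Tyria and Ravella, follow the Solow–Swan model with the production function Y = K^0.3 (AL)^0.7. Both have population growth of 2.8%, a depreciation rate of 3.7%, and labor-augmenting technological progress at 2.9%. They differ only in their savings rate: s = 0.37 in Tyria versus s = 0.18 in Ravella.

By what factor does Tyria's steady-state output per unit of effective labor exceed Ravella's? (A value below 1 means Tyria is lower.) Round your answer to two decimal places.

ratio ≈ 1.36

Steady-state y* = [s/(n + g + δ)]^(α/(1−α)), so the ratio is [ (s_T/(n + g + δ)_T) / (s_R/(n + g + δ)_R) ]^0.4286.
s_T/(n + g + δ)_T = 0.37/0.094 = 3.9362; s_R/(n + g + δ)_R = 0.18/0.094 = 1.9149.
Ratio = (3.9362/1.9149)^0.4286 = 2.0556^0.4286 ≈ 1.3618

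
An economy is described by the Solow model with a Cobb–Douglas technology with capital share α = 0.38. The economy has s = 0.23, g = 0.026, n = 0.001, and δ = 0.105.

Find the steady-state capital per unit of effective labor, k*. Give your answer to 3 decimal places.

k* ≈ 2.449

At the steady state, Δk = 0, so s·k^α = (n + g + δ)·k.
Dividing both sides by k: k^(1−α) = s / (n + g + δ).
k^0.62 = 0.23 / (0.001 + 0.026 + 0.105) = 0.23 / 0.132 = 1.7424
k* = 1.7424^(1/0.62) ≈ 2.4488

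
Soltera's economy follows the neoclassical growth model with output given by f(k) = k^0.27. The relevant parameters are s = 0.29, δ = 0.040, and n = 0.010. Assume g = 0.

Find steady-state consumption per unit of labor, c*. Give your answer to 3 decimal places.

c* ≈ 1.360

Steady state requires s·f(k) = (n + δ)·k, i.e. s·k^α = (n + δ)·k.
Dividing both sides by k: k^(1−α) = s / (n + δ).
k^0.73 = 0.29 / (0.010 + 0.040) = 0.29 / 0.050 = 5.8000
k* = 5.8000^(1/0.73) ≈ 11.1120
y* = (k*)^α = 11.1120^0.27 ≈ 1.9159
c* = (1 − s)·y* = (1 − 0.29) × 1.9159 ≈ 1.3603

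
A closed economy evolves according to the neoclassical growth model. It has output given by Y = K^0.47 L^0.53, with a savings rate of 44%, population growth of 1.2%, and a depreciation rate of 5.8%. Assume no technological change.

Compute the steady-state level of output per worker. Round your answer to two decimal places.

y* ≈ 5.10

In steady state, investment equals break-even investment: s·k^α = (n + δ)·k.
Dividing both sides by k: k^(1−α) = s / (n + δ).
k^0.53 = 0.44 / (0.012 + 0.058) = 0.44 / 0.070 = 6.2857
k* = 6.2857^(1/0.53) ≈ 32.0869
y* = (k*)^α = 32.0869^0.47 ≈ 5.1047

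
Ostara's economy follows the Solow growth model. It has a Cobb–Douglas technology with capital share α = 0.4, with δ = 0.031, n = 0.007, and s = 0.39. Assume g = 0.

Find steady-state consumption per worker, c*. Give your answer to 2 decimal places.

c* = 2.88

At the steady state, Δk = 0, so s·k^α = (n + δ)·k.
Rearranging, k^(1−α) = s / (n + δ).
k^0.6 = 0.39 / (0.007 + 0.031) = 0.39 / 0.038 = 10.2632
k* = 10.2632^(1/0.6) ≈ 48.4698
y* = (k*)^α = 48.4698^0.4 ≈ 4.7227
c* = (1 − s)·y* = (1 − 0.39) × 4.7227 ≈ 2.8808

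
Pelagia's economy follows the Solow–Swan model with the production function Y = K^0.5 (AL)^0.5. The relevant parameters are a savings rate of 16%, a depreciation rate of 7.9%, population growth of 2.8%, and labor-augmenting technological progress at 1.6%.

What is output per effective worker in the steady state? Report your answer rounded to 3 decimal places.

y* ≈ 1.301

Steady state requires s·f(k) = (n + g + δ)·k, i.e. s·k^α = (n + g + δ)·k.
Dividing both sides by k: k^(1−α) = s / (n + g + δ).
k^0.5 = 0.16 / (0.028 + 0.016 + 0.079) = 0.16 / 0.123 = 1.3008
k* = 1.3008^(1/0.5) ≈ 1.6921
y* = (k*)^α = 1.6921^0.5 ≈ 1.3008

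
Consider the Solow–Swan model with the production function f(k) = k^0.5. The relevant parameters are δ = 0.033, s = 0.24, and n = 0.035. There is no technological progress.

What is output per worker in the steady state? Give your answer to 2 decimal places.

y* = 3.53

At the steady state, Δk = 0, so s·k^α = (n + δ)·k.
Dividing both sides by k: k^(1−α) = s / (n + δ).
k^0.5 = 0.24 / (0.035 + 0.033) = 0.24 / 0.068 = 3.5294
k* = 3.5294^(1/0.5) ≈ 12.4567
y* = (k*)^α = 12.4567^0.5 ≈ 3.5294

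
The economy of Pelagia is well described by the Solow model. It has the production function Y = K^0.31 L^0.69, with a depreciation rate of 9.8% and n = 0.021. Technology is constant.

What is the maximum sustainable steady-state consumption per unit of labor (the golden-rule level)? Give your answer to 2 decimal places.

At the golden rule, f'(k) = n + δ, so α·k^(α−1) = n + δ and k_gold = (α/(n + δ))^(1/(1−α)).
k_gold = (0.31/0.119)^(1/0.69) = 2.6050^1.4493 ≈ 4.0053
c_gold = f(k_gold) − (n + δ)·k_gold = 1.5375 − 0.119×4.0053 ≈ 1.0609

c_gold ≈ 1.06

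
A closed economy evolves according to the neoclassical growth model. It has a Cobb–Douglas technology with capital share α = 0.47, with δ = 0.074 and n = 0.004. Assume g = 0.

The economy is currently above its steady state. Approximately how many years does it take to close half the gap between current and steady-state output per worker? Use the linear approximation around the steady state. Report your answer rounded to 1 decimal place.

Near the steady state the convergence rate is λ = (1 − α)(n + δ).
λ = (1 − 0.47) × 0.078 = 0.53 × 0.078 = 0.04134
Half-life = ln 2 / λ = 0.6931 / 0.04134 ≈ 16.77 years

t_½ ≈ 16.8 years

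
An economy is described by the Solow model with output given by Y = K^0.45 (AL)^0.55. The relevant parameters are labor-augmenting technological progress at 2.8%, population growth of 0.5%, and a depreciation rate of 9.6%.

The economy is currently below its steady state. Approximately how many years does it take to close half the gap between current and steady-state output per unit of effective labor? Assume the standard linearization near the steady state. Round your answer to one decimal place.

Near the steady state the convergence rate is λ = (1 − α)(n + g + δ).
λ = (1 − 0.45) × 0.129 = 0.55 × 0.129 = 0.07095
Half-life = ln 2 / λ = 0.6931 / 0.07095 ≈ 9.77 years

t_½ ≈ 9.8 years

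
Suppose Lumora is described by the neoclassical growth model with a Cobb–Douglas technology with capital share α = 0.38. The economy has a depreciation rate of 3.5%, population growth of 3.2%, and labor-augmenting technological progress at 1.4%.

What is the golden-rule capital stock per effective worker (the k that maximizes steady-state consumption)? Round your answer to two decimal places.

The golden rule sets f'(k) = n + g + δ, i.e. α·k^(α−1) = n + g + δ.
So k^(1−α) = α / (n + g + δ) = 0.38 / 0.081 = 4.6914.
k_gold = 4.6914^(1/0.62) ≈ 12.0989

k_gold ≈ 12.10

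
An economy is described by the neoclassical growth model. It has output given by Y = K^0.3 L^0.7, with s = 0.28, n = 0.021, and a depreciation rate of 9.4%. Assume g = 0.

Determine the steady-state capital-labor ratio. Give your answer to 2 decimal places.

k* = 3.57

At the steady state, Δk = 0, so s·k^α = (n + δ)·k.
Dividing both sides by k: k^(1−α) = s / (n + δ).
k^0.7 = 0.28 / (0.021 + 0.094) = 0.28 / 0.115 = 2.4348
k* = 2.4348^(1/0.7) ≈ 3.5653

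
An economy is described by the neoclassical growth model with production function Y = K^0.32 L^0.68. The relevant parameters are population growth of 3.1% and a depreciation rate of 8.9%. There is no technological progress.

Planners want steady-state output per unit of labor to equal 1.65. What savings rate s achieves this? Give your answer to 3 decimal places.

s ≈ 0.348

In steady state, investment equals break-even investment: s·k^α = (n + δ)·k.
Since y* = [s/(n + δ)]^(α/(1−α)), we have s/(n + δ) = (y*)^((1−α)/α) = 1.65^2.125 = 2.8984.
Therefore s = 2.8984 × (n + δ) = 2.8984 × 0.120 = 0.3478.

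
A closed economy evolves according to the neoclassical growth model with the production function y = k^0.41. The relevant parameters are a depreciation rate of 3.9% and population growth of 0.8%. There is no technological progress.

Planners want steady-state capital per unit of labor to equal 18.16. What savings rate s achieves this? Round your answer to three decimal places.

In steady state, investment equals break-even investment: s·k^α = (n + δ)·k.
So s / (n + δ) = (k*)^(1−α) = 18.16^0.59 = 5.5320.
Therefore s = 5.5320 × (n + δ) = 5.5320 × 0.047 = 0.2600.

s ≈ 0.260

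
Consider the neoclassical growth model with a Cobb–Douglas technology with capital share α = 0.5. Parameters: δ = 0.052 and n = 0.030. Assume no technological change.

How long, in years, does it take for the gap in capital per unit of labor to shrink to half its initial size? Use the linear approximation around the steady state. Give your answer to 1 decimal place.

Near the steady state the convergence rate is λ = (1 − α)(n + δ).
λ = (1 − 0.5) × 0.082 = 0.5 × 0.082 = 0.0410
Half-life = ln 2 / λ = 0.6931 / 0.0410 ≈ 16.90 years

t_½ ≈ 16.9 years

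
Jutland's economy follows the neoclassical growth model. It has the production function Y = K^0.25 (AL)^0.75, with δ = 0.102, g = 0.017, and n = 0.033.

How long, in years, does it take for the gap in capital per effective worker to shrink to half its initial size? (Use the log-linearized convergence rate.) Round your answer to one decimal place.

half-life ≈ 6.1 years

Near the steady state the convergence rate is λ = (1 − α)(n + g + δ).
λ = (1 − 0.25) × 0.152 = 0.75 × 0.152 = 0.1140
Half-life = ln 2 / λ = 0.6931 / 0.1140 ≈ 6.08 years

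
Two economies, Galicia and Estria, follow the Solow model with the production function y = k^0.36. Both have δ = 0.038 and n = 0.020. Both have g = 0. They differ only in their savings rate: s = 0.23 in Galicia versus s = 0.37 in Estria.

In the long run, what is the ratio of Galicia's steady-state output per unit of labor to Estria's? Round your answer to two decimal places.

Steady-state y* = [s/(n + δ)]^(α/(1−α)), so the ratio is [ (s_G/(n + δ)_G) / (s_E/(n + δ)_E) ]^0.5625.
s_G/(n + δ)_G = 0.23/0.058 = 3.9655; s_E/(n + δ)_E = 0.37/0.058 = 6.3793.
Ratio = (3.9655/6.3793)^0.5625 = 0.6216^0.5625 ≈ 0.7653

y*_G / y*_E ≈ 0.77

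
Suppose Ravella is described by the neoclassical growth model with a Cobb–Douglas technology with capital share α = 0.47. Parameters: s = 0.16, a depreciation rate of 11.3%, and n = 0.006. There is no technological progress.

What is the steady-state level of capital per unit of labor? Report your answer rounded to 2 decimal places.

k* = 1.75

Steady state requires s·f(k) = (n + δ)·k, i.e. s·k^α = (n + δ)·k.
Rearranging, k^(1−α) = s / (n + δ).
k^0.53 = 0.16 / (0.006 + 0.113) = 0.16 / 0.119 = 1.3445
k* = 1.3445^(1/0.53) ≈ 1.7481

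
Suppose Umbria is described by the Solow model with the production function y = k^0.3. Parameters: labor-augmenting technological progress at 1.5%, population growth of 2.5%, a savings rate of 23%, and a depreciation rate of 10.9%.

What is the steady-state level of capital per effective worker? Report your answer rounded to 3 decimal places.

At the steady state, Δk = 0, so s·k^α = (n + g + δ)·k.
Rearranging, k^(1−α) = s / (n + g + δ).
k^0.7 = 0.23 / (0.025 + 0.015 + 0.109) = 0.23 / 0.149 = 1.5436
k* = 1.5436^(1/0.7) ≈ 1.8592

k* = 1.859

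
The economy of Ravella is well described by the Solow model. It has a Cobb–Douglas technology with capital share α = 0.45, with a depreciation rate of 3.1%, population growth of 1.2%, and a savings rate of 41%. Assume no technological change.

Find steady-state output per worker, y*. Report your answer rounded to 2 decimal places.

In steady state, investment equals break-even investment: s·k^α = (n + δ)·k.
Dividing both sides by k: k^(1−α) = s / (n + δ).
k^0.55 = 0.41 / (0.012 + 0.031) = 0.41 / 0.043 = 9.5349
k* = 9.5349^(1/0.55) ≈ 60.3358
y* = (k*)^α = 60.3358^0.45 ≈ 6.3279

y* ≈ 6.33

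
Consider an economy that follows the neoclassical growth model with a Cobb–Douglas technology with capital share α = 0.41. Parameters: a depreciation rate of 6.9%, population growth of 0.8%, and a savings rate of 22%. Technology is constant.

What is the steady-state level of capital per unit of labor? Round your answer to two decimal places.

In steady state, investment equals break-even investment: s·k^α = (n + δ)·k.
Rearranging, k^(1−α) = s / (n + δ).
k^0.59 = 0.22 / (0.008 + 0.069) = 0.22 / 0.077 = 2.8571
k* = 2.8571^(1/0.59) ≈ 5.9259

k* = 5.93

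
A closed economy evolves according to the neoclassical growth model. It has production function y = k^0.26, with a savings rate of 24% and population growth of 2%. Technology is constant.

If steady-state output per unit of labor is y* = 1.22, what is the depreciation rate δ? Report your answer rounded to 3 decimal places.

δ ≈ 0.116

At the steady state, Δk = 0, so s·k^α = (n + δ)·k.
Since y* = [s/(n + δ)]^(α/(1−α)), we have s/(n + δ) = (y*)^((1−α)/α) = 1.22^2.8462 = 1.7612.
Therefore n + δ = s / 1.7612 = 0.24 / 1.7612 = 0.1363, so δ = 0.1363 − 0.020 = 0.1163.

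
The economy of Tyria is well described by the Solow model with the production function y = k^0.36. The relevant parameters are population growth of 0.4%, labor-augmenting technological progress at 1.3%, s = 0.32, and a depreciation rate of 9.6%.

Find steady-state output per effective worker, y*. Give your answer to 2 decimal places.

Steady state requires s·f(k) = (n + g + δ)·k, i.e. s·k^α = (n + g + δ)·k.
Dividing both sides by k: k^(1−α) = s / (n + g + δ).
k^0.64 = 0.32 / (0.004 + 0.013 + 0.096) = 0.32 / 0.113 = 2.8319
k* = 2.8319^(1/0.64) ≈ 5.0859
y* = (k*)^α = 5.0859^0.36 ≈ 1.7959

y* = 1.80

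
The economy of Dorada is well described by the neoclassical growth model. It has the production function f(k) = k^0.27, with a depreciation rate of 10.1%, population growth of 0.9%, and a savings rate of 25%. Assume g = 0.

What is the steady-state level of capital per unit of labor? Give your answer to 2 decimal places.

k* ≈ 3.08

Steady state requires s·f(k) = (n + δ)·k, i.e. s·k^α = (n + δ)·k.
Dividing both sides by k: k^(1−α) = s / (n + δ).
k^0.73 = 0.25 / (0.009 + 0.101) = 0.25 / 0.110 = 2.2727
k* = 2.2727^(1/0.73) ≈ 3.0790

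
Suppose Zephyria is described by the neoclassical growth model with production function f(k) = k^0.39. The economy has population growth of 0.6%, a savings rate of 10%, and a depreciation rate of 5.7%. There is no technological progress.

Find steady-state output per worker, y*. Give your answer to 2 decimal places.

y* ≈ 1.34

In steady state, investment equals break-even investment: s·k^α = (n + δ)·k.
Dividing both sides by k: k^(1−α) = s / (n + δ).
k^0.61 = 0.10 / (0.006 + 0.057) = 0.10 / 0.063 = 1.5873
k* = 1.5873^(1/0.61) ≈ 2.1328
y* = (k*)^α = 2.1328^0.39 ≈ 1.3437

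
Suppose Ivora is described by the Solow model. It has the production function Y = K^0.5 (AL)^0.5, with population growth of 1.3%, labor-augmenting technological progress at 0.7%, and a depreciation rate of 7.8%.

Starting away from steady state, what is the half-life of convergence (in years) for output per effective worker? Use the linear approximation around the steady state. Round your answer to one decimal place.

Near the steady state the convergence rate is λ = (1 − α)(n + g + δ).
λ = (1 − 0.5) × 0.098 = 0.5 × 0.098 = 0.0490
Half-life = ln 2 / λ = 0.6931 / 0.0490 ≈ 14.14 years

t_½ ≈ 14.1 years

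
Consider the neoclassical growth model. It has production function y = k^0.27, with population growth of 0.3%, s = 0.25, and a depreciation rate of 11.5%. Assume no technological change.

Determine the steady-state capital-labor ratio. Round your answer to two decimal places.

Steady state requires s·f(k) = (n + δ)·k, i.e. s·k^α = (n + δ)·k.
Dividing both sides by k: k^(1−α) = s / (n + δ).
k^0.73 = 0.25 / (0.003 + 0.115) = 0.25 / 0.118 = 2.1186
k* = 2.1186^(1/0.73) ≈ 2.7967

k* ≈ 2.80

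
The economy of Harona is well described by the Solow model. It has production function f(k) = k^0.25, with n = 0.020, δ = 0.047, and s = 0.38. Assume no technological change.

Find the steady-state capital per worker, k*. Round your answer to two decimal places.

In steady state, investment equals break-even investment: s·k^α = (n + δ)·k.
Dividing both sides by k: k^(1−α) = s / (n + δ).
k^0.75 = 0.38 / (0.020 + 0.047) = 0.38 / 0.067 = 5.6716
k* = 5.6716^(1/0.75) ≈ 10.1144

k* ≈ 10.11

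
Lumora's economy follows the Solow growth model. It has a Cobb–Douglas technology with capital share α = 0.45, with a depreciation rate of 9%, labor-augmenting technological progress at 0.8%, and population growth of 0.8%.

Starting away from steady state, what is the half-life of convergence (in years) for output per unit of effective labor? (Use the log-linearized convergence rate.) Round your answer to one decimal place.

Near the steady state the convergence rate is λ = (1 − α)(n + g + δ).
λ = (1 − 0.45) × 0.106 = 0.55 × 0.106 = 0.0583
Half-life = ln 2 / λ = 0.6931 / 0.0583 ≈ 11.89 years

half-life ≈ 11.9 years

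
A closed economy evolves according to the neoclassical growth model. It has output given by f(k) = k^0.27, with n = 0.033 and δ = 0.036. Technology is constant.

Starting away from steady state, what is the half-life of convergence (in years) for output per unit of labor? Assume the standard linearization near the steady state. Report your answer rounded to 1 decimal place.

Near the steady state the convergence rate is λ = (1 − α)(n + δ).
λ = (1 − 0.27) × 0.069 = 0.73 × 0.069 = 0.05037
Half-life = ln 2 / λ = 0.6931 / 0.05037 ≈ 13.76 years

t_½ ≈ 13.8 years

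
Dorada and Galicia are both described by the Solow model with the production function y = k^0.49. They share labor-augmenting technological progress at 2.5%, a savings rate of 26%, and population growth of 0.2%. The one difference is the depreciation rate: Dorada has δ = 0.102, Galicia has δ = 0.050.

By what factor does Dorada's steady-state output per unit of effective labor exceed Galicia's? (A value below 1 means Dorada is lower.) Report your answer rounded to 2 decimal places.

Steady-state y* = [s/(n + g + δ)]^(α/(1−α)), so the ratio is [ (s_D/(n + g + δ)_D) / (s_G/(n + g + δ)_G) ]^0.9608.
s_D/(n + g + δ)_D = 0.26/0.129 = 2.0155; s_G/(n + g + δ)_G = 0.26/0.077 = 3.3766.
Ratio = (2.0155/3.3766)^0.9608 = 0.5969^0.9608 ≈ 0.6091

ratio ≈ 0.61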